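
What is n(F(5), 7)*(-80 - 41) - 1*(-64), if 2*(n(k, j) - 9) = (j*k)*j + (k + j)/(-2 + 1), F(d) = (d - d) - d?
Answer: 27837/2 ≈ 13919.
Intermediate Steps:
F(d) = -d (F(d) = 0 - d = -d)
n(k, j) = 9 - j/2 - k/2 + k*j**2/2 (n(k, j) = 9 + ((j*k)*j + (k + j)/(-2 + 1))/2 = 9 + (k*j**2 + (j + k)/(-1))/2 = 9 + (k*j**2 + (j + k)*(-1))/2 = 9 + (k*j**2 + (-j - k))/2 = 9 + (-j - k + k*j**2)/2 = 9 + (-j/2 - k/2 + k*j**2/2) = 9 - j/2 - k/2 + k*j**2/2)
n(F(5), 7)*(-80 - 41) - 1*(-64) = (9 - 1/2*7 - (-1)*5/2 + (1/2)*(-1*5)*7**2)*(-80 - 41) - 1*(-64) = (9 - 7/2 - 1/2*(-5) + (1/2)*(-5)*49)*(-121) + 64 = (9 - 7/2 + 5/2 - 245/2)*(-121) + 64 = -229/2*(-121) + 64 = 27709/2 + 64 = 27837/2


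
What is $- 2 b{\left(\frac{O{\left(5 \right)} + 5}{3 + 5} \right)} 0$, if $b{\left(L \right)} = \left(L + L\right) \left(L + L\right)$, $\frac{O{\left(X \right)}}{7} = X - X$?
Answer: $0$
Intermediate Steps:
$O{\left(X \right)} = 0$ ($O{\left(X \right)} = 7 \left(X - X\right) = 7 \cdot 0 = 0$)
$b{\left(L \right)} = 4 L^{2}$ ($b{\left(L \right)} = 2 L 2 L = 4 L^{2}$)
$- 2 b{\left(\frac{O{\left(5 \right)} + 5}{3 + 5} \right)} 0 = - 2 \cdot 4 \left(\frac{0 + 5}{3 + 5}\right)^{2} \cdot 0 = - 2 \cdot 4 \left(\frac{5}{8}\right)^{2} \cdot 0 = - 2 \cdot 4 \cdot \frac{25}{64} \cdot 0 = \left(-2\right) \frac{25}{16} \cdot 0 = \left(- \frac{25}{8}\right) 0 = 0$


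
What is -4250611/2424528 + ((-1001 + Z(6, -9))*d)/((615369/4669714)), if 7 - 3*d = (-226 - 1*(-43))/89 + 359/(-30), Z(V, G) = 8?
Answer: -3895551218702313623/73770091113360 ≈ -52807.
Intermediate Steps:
d = 56131/8010 (d = 7/3 - ((-226 - 1*(-43))/89 + 359/(-30))/3 = 7/3 - ((-226 + 43)*(1/89) + 359*(-1/30))/3 = 7/3 - (-183*1/89 - 359/30)/3 = 7/3 - (-183/89 - 359/30)/3 = 7/3 - 1/3*(-37441/2670) = 7/3 + 37441/8010 = 56131/8010 ≈ 7.0076)
-4250611/2424528 + ((-1001 + Z(6, -9))*d)/((615369/4669714)) = -4250611/2424528 + ((-1001 + 8)*(56131/8010))/((615369/4669714)) = -4250611*1/2424528 + (-993*56131/8010)/((615369*(1/4669714))) = -4250611/2424528 - 18579361/(2670*615369/4669714) = -4250611/2424528 - 18579361/2670*4669714/615369 = -4250611/2424528 - 43380151086377/821517615 = -3895551218702313623/73770091113360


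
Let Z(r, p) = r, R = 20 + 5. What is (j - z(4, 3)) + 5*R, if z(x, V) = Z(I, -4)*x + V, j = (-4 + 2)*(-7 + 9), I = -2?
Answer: 126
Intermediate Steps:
R = 25
j = -4 (j = -2*2 = -4)
z(x, V) = V - 2*x (z(x, V) = -2*x + V = V - 2*x)
(j - z(4, 3)) + 5*R = (-4 - (3 - 2*4)) + 5*25 = (-4 - (3 - 8)) + 125 = (-4 - 1*(-5)) + 125 = (-4 + 5) + 125 = 1 + 125 = 126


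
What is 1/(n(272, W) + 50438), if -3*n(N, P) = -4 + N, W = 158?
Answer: 3/151046 ≈ 1.9862e-5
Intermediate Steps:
n(N, P) = 4/3 - N/3 (n(N, P) = -(-4 + N)/3 = 4/3 - N/3)
1/(n(272, W) + 50438) = 1/((4/3 - ⅓*272) + 50438) = 1/((4/3 - 272/3) + 50438) = 1/(-268/3 + 50438) = 1/(151046/3) = 3/151046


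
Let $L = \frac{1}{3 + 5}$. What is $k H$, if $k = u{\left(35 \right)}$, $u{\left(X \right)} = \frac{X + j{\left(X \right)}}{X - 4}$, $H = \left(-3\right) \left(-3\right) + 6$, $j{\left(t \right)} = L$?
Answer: $\frac{4215}{248} \approx 16.996$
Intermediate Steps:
$L = \frac{1}{8} \approx 0.125$
$j{\left(t \right)} = \frac{1}{8}$
$H = 15$ ($H = 9 + 6 = 15$)
$u{\left(X \right)} = \frac{\frac{1}{8} + X}{-4 + X}$ ($u{\left(X \right)} = \frac{X + \frac{1}{8}}{X - 4} = \frac{\frac{1}{8} + X}{-4 + X}$)
$k = \frac{281}{248}$ ($k = \frac{\frac{1}{8} + 35}{-4 + 35} = \frac{1}{31} \cdot \frac{281}{8} = \frac{281}{248} \approx 1.1331$)
$k H = \frac{281}{248} \cdot 15 = \frac{4215}{248}$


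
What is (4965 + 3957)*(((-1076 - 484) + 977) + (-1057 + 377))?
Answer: -11268486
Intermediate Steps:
(4965 + 3957)*(((-1076 - 484) + 977) + (-1057 + 377)) = 8922*((-1560 + 977) - 680) = 8922*(-583 - 680) = 8922*(-1263) = -11268486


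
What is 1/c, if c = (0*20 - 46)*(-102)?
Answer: 1/4692 ≈ 0.00021313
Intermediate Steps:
c = 4692 (c = (0 - 46)*(-102) = -46*(-102) = 4692)
1/c = 1/4692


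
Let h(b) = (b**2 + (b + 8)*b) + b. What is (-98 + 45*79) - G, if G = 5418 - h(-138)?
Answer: 34885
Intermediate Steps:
h(b) = b + b**2 + b*(8 + b) (h(b) = (b**2 + (8 + b)*b) + b = (b**2 + b*(8 + b)) + b = b + b**2 + b*(8 + b))
G = -31428 (G = 5418 - (-138)*(9 + 2*(-138)) = 5418 - (-138)*(9 - 276) = 5418 - (-138)*(-267) = 5418 - 1*36846 = 5418 - 36846 = -31428)
(-98 + 45*79) - G = (-98 + 45*79) - 1*(-31428) = (-98 + 3555) + 31428 = 3457 + 31428 = 34885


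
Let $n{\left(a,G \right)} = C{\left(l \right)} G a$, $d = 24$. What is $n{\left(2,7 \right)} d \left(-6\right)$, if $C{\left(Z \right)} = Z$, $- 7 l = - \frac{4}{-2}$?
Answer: $576$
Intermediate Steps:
$l = - \frac{2}{7}$ ($l = - \frac{\left(-4\right) \frac{1}{-2}}{7} = - \frac{\left(-4\right) \left(- \frac{1}{2}\right)}{7} = \left(- \frac{1}{7}\right) 2 = - \frac{2}{7} \approx -0.28571$)
$n{\left(a,G \right)} = - \frac{2 G a}{7}$ ($n{\left(a,G \right)} = - \frac{2 G}{7} a = - \frac{2 G a}{7}$)
$n{\left(2,7 \right)} d \left(-6\right) = \left(- \frac{2}{7}\right) 7 \cdot 2 \cdot 24 \left(-6\right) = \left(-4\right) 24 \left(-6\right) = \left(-96\right) \left(-6\right) = 576$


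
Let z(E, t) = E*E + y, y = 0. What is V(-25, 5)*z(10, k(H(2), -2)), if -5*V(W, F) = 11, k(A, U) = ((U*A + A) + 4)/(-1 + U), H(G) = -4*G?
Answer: -220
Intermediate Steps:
k(A, U) = (4 + A + A*U)/(-1 + U) (k(A, U) = ((A*U + A) + 4)/(-1 + U) = ((A + A*U) + 4)/(-1 + U) = (4 + A + A*U)/(-1 + U))
z(E, t) = E² (z(E, t) = E*E + 0 = E² + 0 = E²)
V(W, F) = -11/5 (V(W, F) = -⅕*11 = -11/5)
V(-25, 5)*z(10, k(H(2), -2)) = -11/5*10² = -11/5*100 = -220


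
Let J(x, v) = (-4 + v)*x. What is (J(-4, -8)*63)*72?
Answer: 217728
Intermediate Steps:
J(x, v) = x*(-4 + v)
(J(-4, -8)*63)*72 = (-4*(-4 - 8)*63)*72 = (-4*(-12)*63)*72 = (48*63)*72 = 3024*72 = 217728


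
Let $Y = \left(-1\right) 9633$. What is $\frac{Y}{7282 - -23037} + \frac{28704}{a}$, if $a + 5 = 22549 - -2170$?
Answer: $\frac{105367769}{124883961} \approx 0.84373$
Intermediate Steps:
$a = 24714$ ($a = -5 + \left(22549 - -2170\right) = -5 + \left(22549 + 2170\right) = -5 + 24719 = 24714$)
$Y = -9633$
$\frac{Y}{7282 - -23037} + \frac{28704}{a} = - \frac{9633}{7282 - -23037} + \frac{28704}{24714} = - \frac{9633}{7282 + 23037} + 28704 \cdot \frac{1}{24714} = - \frac{9633}{30319} + \frac{4784}{4119} = \frac{105367769}{124883961}$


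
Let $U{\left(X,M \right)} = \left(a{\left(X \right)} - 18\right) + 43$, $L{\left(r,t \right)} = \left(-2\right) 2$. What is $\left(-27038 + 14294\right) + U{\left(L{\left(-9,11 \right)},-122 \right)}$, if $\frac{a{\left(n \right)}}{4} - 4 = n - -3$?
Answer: $-12707$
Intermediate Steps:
$L{\left(r,t \right)} = -4$
$a{\left(n \right)} = 28 + 4 n$ ($a{\left(n \right)} = 16 + 4 \left(n - -3\right) = 16 + 4 \left(n + 3\right) = 16 + 4 \left(3 + n\right) = 16 + \left(12 + 4 n\right) = 28 + 4 n$)
$U{\left(X,M \right)} = 53 + 4 X$ ($U{\left(X,M \right)} = \left(\left(28 + 4 X\right) - 18\right) + 43 = \left(10 + 4 X\right) + 43 = 53 + 4 X$)
$\left(-27038 + 14294\right) + U{\left(L{\left(-9,11 \right)},-122 \right)} = \left(-27038 + 14294\right) + \left(53 + 4 \left(-4\right)\right) = -12744 + \left(53 - 16\right) = -12744 + 37 = -12707$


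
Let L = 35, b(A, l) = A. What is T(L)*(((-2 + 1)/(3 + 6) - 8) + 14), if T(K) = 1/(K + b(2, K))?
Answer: 53/333 ≈ 0.15916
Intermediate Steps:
T(K) = 1/(2 + K) (T(K) = 1/(K + 2) = 1/(2 + K))
T(L)*(((-2 + 1)/(3 + 6) - 8) + 14) = (((-2 + 1)/(3 + 6) - 8) + 14)/(2 + 35) = ((-1/9 - 8) + 14)/37 = (-73/9 + 14)/37 = (1/37)*(53/9) = 53/333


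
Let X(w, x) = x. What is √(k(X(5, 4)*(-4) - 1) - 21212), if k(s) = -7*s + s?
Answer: I*√21110 ≈ 145.29*I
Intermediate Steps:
k(s) = -6*s
√(k(X(5, 4)*(-4) - 1) - 21212) = √(-6*(4*(-4) - 1) - 21212) = √(-6*(-16 - 1) - 21212) = √(-6*(-17) - 21212) = √(102 - 21212) = √(-21110) = I*√21110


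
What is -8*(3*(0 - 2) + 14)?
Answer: -64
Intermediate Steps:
-8*(3*(0 - 2) + 14) = -8*(3*(-2) + 14) = -8*(-6 + 14) = -8*8 = -64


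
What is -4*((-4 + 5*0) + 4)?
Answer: 0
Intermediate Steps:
-4*((-4 + 5*0) + 4) = -4*((-4 + 0) + 4) = -4*(-4 + 4) = -4*0 = 0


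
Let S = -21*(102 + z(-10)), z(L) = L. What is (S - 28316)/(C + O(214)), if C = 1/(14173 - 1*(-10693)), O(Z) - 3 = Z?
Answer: -752146768/5395923 ≈ -139.39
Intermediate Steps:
O(Z) = 3 + Z
S = -1932 (S = -21*(102 - 10) = -21*92 = -1932)
C = 1/24866 (C = 1/(14173 + 10693) = 1/24866 ≈ 4.0216e-5)
(S - 28316)/(C + O(214)) = (-1932 - 28316)/(1/24866 + (3 + 214)) = -30248/(1/24866 + 217) = -30248/5395923/24866 = -30248*24866/5395923 = -752146768/5395923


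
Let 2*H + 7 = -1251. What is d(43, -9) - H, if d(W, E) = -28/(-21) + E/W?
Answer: 81286/129 ≈ 630.12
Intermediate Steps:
d(W, E) = 4/3 + E/W (d(W, E) = -28*(-1/21) + E/W = 4/3 + E/W)
H = -629 (H = -7/2 + (½)*(-1251) = -7/2 - 1251/2 = -629)
d(43, -9) - H = (4/3 - 9/43) - 1*(-629) = (4/3 - 9*1/43) + 629 = (4/3 - 9/43) + 629 = 145/129 + 629 = 81286/129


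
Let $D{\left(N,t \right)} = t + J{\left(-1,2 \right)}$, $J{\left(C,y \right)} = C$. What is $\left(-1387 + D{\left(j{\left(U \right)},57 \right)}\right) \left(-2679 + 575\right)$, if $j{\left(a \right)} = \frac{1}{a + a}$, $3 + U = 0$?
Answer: $2800424$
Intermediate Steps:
$U = -3$ ($U = -3 + 0 = -3$)
$j{\left(a \right)} = \frac{1}{2 a}$
$D{\left(N,t \right)} = -1 + t$ ($D{\left(N,t \right)} = t - 1 = -1 + t$)
$\left(-1387 + D{\left(j{\left(U \right)},57 \right)}\right) \left(-2679 + 575\right) = \left(-1387 + \left(-1 + 57\right)\right) \left(-2679 + 575\right) = \left(-1387 + 56\right) \left(-2104\right) = \left(-1331\right) \left(-2104\right) = 2800424$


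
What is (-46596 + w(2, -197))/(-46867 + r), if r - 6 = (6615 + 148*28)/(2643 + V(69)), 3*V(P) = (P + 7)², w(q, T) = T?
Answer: 641298065/642197728 ≈ 0.99860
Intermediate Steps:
V(P) = (7 + P)²/3 (V(P) = (P + 7)²/3 = (7 + P)²/3)
r = 114507/13705 (r = 6 + (6615 + 148*28)/(2643 + (7 + 69)²/3) = 6 + (6615 + 4144)/(2643 + (⅓)*76²) = 6 + 10759/(2643 + (⅓)*5776) = 6 + 10759/(2643 + 5776/3) = 6 + 10759/(13705/3) = 6 + 10759*(3/13705) = 6 + 32277/13705 = 114507/13705 ≈ 8.3551)
(-46596 + w(2, -197))/(-46867 + r) = (-46596 - 197)/(-46867 + 114507/13705) = -46793/(-642197728/13705) = -46793*(-13705/642197728) = 641298065/642197728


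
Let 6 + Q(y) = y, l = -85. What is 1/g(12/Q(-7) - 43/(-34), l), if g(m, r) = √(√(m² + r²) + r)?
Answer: √442/√(-37570 + √1411527701) ≈ 38.165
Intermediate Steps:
Q(y) = -6 + y
g(m, r) = √(r + √(m² + r²))
1/g(12/Q(-7) - 43/(-34), l) = 1/(√(-85 + √((12/(-6 - 7) - 43/(-34))² + (-85)²))) = 1/(√(-85 + √((12/(-13) - 43*(-1/34))² + 7225))) = 1/(√(-85 + √((12*(-1/13) + 43/34)² + 7225))) = 1/(√(-85 + √((-12/13 + 43/34)² + 7225))) = 1/(√(-85 + √((151/442)² + 7225))) = 1/(√(-85 + √(22801/195364 + 7225))) = 1/(√(-85 + √(1411527701/195364))) = 1/(√(-85 + √1411527701/442)) = (-85 + √1411527701/442)^(-½)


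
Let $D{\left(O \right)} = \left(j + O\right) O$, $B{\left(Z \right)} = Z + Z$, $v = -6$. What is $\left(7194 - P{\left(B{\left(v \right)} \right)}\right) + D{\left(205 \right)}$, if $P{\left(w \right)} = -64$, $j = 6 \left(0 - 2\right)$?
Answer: $46823$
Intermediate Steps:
$B{\left(Z \right)} = 2 Z$
$j = -12$ ($j = 6 \left(-2\right) = -12$)
$D{\left(O \right)} = O \left(-12 + O\right)$ ($D{\left(O \right)} = \left(-12 + O\right) O = O \left(-12 + O\right)$)
$\left(7194 - P{\left(B{\left(v \right)} \right)}\right) + D{\left(205 \right)} = \left(7194 - -64\right) + 205 \left(-12 + 205\right) = \left(7194 + 64\right) + 205 \cdot 193 = 7258 + 39565 = 46823$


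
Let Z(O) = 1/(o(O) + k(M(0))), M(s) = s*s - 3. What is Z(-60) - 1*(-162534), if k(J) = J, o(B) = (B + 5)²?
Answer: 491177749/3022 ≈ 1.6253e+5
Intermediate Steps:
o(B) = (5 + B)²
M(s) = -3 + s² (M(s) = s² - 3 = -3 + s²)
Z(O) = 1/(-3 + (5 + O)²) (Z(O) = 1/((5 + O)² + (-3 + 0²)) = 1/((5 + O)² + (-3 + 0)) = 1/((5 + O)² - 3) = 1/(-3 + (5 + O)²))
Z(-60) - 1*(-162534) = 1/(-3 + (5 - 60)²) - 1*(-162534) = 1/(-3 + (-55)²) + 162534 = 1/(-3 + 3025) + 162534 = 1/3022 + 162534 = 491177749/3022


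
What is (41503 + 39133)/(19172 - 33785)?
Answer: -80636/14613 ≈ -5.5181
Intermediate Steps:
(41503 + 39133)/(19172 - 33785) = 80636/(-14613) = 80636*(-1/14613) = -80636/14613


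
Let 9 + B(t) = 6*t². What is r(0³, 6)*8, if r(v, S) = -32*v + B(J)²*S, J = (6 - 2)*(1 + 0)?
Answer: 363312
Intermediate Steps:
J = 4 (J = 4*1 = 4)
B(t) = -9 + 6*t²
r(v, S) = -32*v + 7569*S (r(v, S) = -32*v + (-9 + 6*4²)²*S = -32*v + (-9 + 6*16)²*S = -32*v + (-9 + 96)²*S = -32*v + 87²*S = -32*v + 7569*S)
r(0³, 6)*8 = (-32*0³ + 7569*6)*8 = (-32*0 + 45414)*8 = (0 + 45414)*8 = 45414*8 = 363312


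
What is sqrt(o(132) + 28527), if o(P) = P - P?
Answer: sqrt(28527) ≈ 168.90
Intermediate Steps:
o(P) = 0
sqrt(o(132) + 28527) = sqrt(0 + 28527) = sqrt(28527)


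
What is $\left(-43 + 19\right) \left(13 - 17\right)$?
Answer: $96$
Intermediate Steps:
$\left(-43 + 19\right) \left(13 - 17\right) = \left(-24\right) \left(-4\right) = 96$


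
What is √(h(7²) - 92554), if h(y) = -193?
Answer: I*√92747 ≈ 304.54*I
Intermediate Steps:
√(h(7²) - 92554) = √(-193 - 92554) = √(-92747) = I*√92747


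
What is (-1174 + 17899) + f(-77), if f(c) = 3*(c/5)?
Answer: 83394/5 ≈ 16679.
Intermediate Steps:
f(c) = 3*c/5 (f(c) = 3*(c*(1/5)) = 3*(c/5) = 3*c/5)
(-1174 + 17899) + f(-77) = (-1174 + 17899) + (3/5)*(-77) = 16725 - 231/5 = 83394/5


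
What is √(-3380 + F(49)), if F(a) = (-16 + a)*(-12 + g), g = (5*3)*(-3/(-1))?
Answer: I*√2291 ≈ 47.864*I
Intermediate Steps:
g = 45 (g = 15*(-3*(-1)) = 15*3 = 45)
F(a) = -528 + 33*a (F(a) = (-16 + a)*(-12 + 45) = (-16 + a)*33 = -528 + 33*a)
√(-3380 + F(49)) = √(-3380 + (-528 + 33*49)) = √(-3380 + (-528 + 1617)) = √(-3380 + 1089) = √(-2291) = I*√2291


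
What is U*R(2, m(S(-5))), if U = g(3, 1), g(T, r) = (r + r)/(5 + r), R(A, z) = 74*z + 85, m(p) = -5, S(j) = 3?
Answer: -95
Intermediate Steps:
R(A, z) = 85 + 74*z
g(T, r) = 2*r/(5 + r) (g(T, r) = (2*r)/(5 + r) = 2*r/(5 + r))
U = ⅓ (U = 2*1/(5 + 1) = 2*1/6 = 2*1*(⅙) = ⅓ ≈ 0.33333)
U*R(2, m(S(-5))) = (85 + 74*(-5))/3 = (85 - 370)/3 = (⅓)*(-285) = -95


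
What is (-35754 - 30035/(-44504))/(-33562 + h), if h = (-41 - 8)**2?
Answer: 1591165981/1386789144 ≈ 1.1474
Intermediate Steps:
h = 2401 (h = (-49)**2 = 2401)
(-35754 - 30035/(-44504))/(-33562 + h) = (-35754 - 30035/(-44504))/(-33562 + 2401) = (-35754 - 30035*(-1/44504))/(-31161) = (-35754 + 30035/44504)*(-1/31161) = -1591165981/44504*(-1/31161) = 1591165981/1386789144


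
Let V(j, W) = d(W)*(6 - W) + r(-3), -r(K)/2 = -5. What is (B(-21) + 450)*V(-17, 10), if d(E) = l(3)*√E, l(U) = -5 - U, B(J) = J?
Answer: 4290 + 13728*√10 ≈ 47702.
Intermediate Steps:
r(K) = 10 (r(K) = -2*(-5) = 10)
d(E) = -8*√E (d(E) = (-5 - 1*3)*√E = (-5 - 3)*√E = -8*√E)
V(j, W) = 10 - 8*√W*(6 - W) (V(j, W) = (-8*√W)*(6 - W) + 10 = -8*√W*(6 - W) + 10 = 10 - 8*√W*(6 - W))
(B(-21) + 450)*V(-17, 10) = (-21 + 450)*(10 - 48*√10 + 8*10^(3/2)) = 429*(10 - 48*√10 + 8*(10*√10)) = 429*(10 - 48*√10 + 80*√10) = 429*(10 + 32*√10) = 4290 + 13728*√10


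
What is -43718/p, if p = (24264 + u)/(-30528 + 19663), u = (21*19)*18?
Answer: 237498035/15723 ≈ 15105.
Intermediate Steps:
u = 7182 (u = 399*18 = 7182)
p = -31446/10865 (p = (24264 + 7182)/(-30528 + 19663) = 31446/(-10865) = 31446*(-1/10865) = -31446/10865 ≈ -2.8942)
-43718/p = -43718/(-31446/10865) = -43718*(-10865/31446) = 237498035/15723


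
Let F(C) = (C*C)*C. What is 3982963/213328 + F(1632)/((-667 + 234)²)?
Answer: 928021279147411/39996653392 ≈ 23202.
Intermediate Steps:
F(C) = C³ (F(C) = C²*C = C³)
3982963/213328 + F(1632)/((-667 + 234)²) = 3982963/213328 + 1632³/((-667 + 234)²) = 3982963*(1/213328) + 4346707968/((-433)²) = 3982963/213328 + 4346707968/187489 = 928021279147411/39996653392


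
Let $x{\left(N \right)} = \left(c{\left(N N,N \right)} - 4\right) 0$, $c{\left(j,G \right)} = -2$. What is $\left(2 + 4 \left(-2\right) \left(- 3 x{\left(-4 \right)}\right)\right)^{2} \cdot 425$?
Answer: $1700$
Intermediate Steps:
$x{\left(N \right)} = 0$ ($x{\left(N \right)} = \left(-2 - 4\right) 0 = \left(-6\right) 0 = 0$)
$\left(2 + 4 \left(-2\right) \left(- 3 x{\left(-4 \right)}\right)\right)^{2} \cdot 425 = \left(2 + 4 \left(-2\right) \left(\left(-3\right) 0\right)\right)^{2} \cdot 425 = \left(2 - 0\right)^{2} \cdot 425 = \left(2 + 0\right)^{2} \cdot 425 = 2^{2} \cdot 425 = 4 \cdot 425 = 1700$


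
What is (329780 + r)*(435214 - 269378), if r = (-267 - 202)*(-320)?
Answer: 79578062960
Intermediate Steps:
r = 150080 (r = -469*(-320) = 150080)
(329780 + r)*(435214 - 269378) = (329780 + 150080)*(435214 - 269378) = 479860*165836 = 79578062960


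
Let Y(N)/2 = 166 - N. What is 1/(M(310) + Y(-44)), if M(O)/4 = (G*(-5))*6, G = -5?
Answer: 1/1020 ≈ 0.00098039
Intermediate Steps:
Y(N) = 332 - 2*N (Y(N) = 2*(166 - N) = 332 - 2*N)
M(O) = 600 (M(O) = 4*(-5*(-5)*6) = 4*(25*6) = 4*150 = 600)
1/(M(310) + Y(-44)) = 1/(600 + (332 - 2*(-44))) = 1/(600 + (332 + 88)) = 1/(600 + 420) = 1/1020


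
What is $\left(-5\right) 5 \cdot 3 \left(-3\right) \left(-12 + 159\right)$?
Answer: $33075$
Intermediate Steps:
$\left(-5\right) 5 \cdot 3 \left(-3\right) \left(-12 + 159\right) = \left(-25\right) 3 \left(-3\right) 147 = \left(-75\right) \left(-3\right) 147 = 225 \cdot 147 = 33075$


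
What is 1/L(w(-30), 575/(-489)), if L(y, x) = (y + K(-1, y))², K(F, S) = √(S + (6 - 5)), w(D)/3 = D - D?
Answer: 1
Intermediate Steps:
w(D) = 0 (w(D) = 3*(D - D) = 3*0 = 0)
K(F, S) = √(1 + S) (K(F, S) = √(S + 1) = √(1 + S))
L(y, x) = (y + √(1 + y))²
1/L(w(-30), 575/(-489)) = 1/((0 + √(1 + 0))²) = 1/((0 + √1)²) = 1/((0 + 1)²) = 1/(1²) = 1/1 = 1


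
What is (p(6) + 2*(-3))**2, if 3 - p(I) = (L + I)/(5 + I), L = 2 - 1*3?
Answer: 1444/121 ≈ 11.934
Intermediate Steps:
L = -1 (L = 2 - 3 = -1)
p(I) = 3 - (-1 + I)/(5 + I)
(p(6) + 2*(-3))**2 = (2*(8 + 6)/(5 + 6) + 2*(-3))**2 = (2*14/11 - 6)**2 = (2*(1/11)*14 - 6)**2 = (28/11 - 6)**2 = (-38/11)**2 = 1444/121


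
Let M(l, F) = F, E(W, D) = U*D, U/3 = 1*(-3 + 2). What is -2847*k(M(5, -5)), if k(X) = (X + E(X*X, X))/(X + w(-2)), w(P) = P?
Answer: 28470/7 ≈ 4067.1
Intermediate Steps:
U = -3 (U = 3*(1*(-3 + 2)) = 3*(1*(-1)) = 3*(-1) = -3)
E(W, D) = -3*D
k(X) = -2*X/(-2 + X) (k(X) = (X - 3*X)/(X - 2) = (-2*X)/(-2 + X) = -2*X/(-2 + X))
-2847*k(M(5, -5)) = -(-5694)*(-5)/(-2 - 5) = -(-5694)*(-5)/(-7) = -(-5694)*(-5)*(-1)/7 = -2847*(-10/7) = 28470/7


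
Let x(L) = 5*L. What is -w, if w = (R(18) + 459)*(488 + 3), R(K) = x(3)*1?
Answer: -232734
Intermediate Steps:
R(K) = 15 (R(K) = (5*3)*1 = 15*1 = 15)
w = 232734 (w = (15 + 459)*(488 + 3) = 474*491 = 232734)
-w = -1*232734 = -232734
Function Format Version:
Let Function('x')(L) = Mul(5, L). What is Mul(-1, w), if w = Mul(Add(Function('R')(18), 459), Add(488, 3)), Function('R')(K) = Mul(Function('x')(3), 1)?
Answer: -232734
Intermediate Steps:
Function('R')(K) = 15 (Function('R')(K) = Mul(Mul(5, 3), 1) = Mul(15, 1) = 15)
w = 232734 (w = Mul(Add(15, 459), Add(488, 3)) = Mul(474, 491) = 232734)
Mul(-1, w) = Mul(-1, 232734) = -232734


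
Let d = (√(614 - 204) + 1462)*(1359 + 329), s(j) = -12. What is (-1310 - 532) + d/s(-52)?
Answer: -622490/3 - 422*√410/3 ≈ -2.1035e+5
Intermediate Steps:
d = 2467856 + 1688*√410 (d = (√410 + 1462)*1688 = (1462 + √410)*1688 = 2467856 + 1688*√410 ≈ 2.5020e+6)
(-1310 - 532) + d/s(-52) = (-1310 - 532) + (2467856 + 1688*√410)/(-12) = -1842 + (2467856 + 1688*√410)*(-1/12) = -1842 + (-616964/3 - 422*√410/3) = -622490/3 - 422*√410/3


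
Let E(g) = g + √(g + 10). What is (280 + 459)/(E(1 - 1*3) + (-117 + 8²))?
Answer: -40645/3017 - 1478*√2/3017 ≈ -14.165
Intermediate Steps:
E(g) = g + √(10 + g)
(280 + 459)/(E(1 - 1*3) + (-117 + 8²)) = (280 + 459)/(((1 - 1*3) + √(10 + (1 - 1*3))) + (-117 + 8²)) = 739/(((1 - 3) + √(10 + (1 - 3))) + (-117 + 64)) = 739/((-2 + √(10 - 2)) - 53) = 739/((-2 + √8) - 53) = 739/((-2 + 2*√2) - 53) = 739/(-55 + 2*√2)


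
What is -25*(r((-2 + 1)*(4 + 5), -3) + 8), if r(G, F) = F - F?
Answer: -200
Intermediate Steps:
r(G, F) = 0
-25*(r((-2 + 1)*(4 + 5), -3) + 8) = -25*(0 + 8) = -25*8 = -200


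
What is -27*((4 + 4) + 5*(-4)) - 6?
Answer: 318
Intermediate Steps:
-27*((4 + 4) + 5*(-4)) - 6 = -27*(8 - 20) - 6 = -27*(-12) - 6 = 324 - 6 = 318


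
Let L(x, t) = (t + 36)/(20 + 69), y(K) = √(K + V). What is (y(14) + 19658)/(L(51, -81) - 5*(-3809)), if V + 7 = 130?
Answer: 874781/847480 + 89*√137/1694960 ≈ 1.0328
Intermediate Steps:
V = 123 (V = -7 + 130 = 123)
y(K) = √(123 + K) (y(K) = √(K + 123) = √(123 + K))
L(x, t) = 36/89 + t/89 (L(x, t) = (36 + t)/89 = (36 + t)*(1/89) = 36/89 + t/89)
(y(14) + 19658)/(L(51, -81) - 5*(-3809)) = (√(123 + 14) + 19658)/((36/89 + (1/89)*(-81)) - 5*(-3809)) = (√137 + 19658)/((36/89 - 81/89) + 19045) = (19658 + √137)/(-45/89 + 19045) = (19658 + √137)/(1694960/89) = (19658 + √137)*(89/1694960) = 874781/847480 + 89*√137/1694960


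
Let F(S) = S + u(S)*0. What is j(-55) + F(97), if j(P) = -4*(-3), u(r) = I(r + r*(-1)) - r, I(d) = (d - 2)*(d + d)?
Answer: 109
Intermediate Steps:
I(d) = 2*d*(-2 + d) (I(d) = (-2 + d)*(2*d) = 2*d*(-2 + d))
u(r) = -r (u(r) = 2*(r + r*(-1))*(-2 + (r + r*(-1))) - r = 2*(r - r)*(-2 + (r - r)) - r = 2*0*(-2 + 0) - r = 2*0*(-2) - r = 0 - r = -r)
j(P) = 12
F(S) = S (F(S) = S - S*0 = S + 0 = S)
j(-55) + F(97) = 12 + 97 = 109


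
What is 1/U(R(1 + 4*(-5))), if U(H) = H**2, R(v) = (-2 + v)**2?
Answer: 1/194481 ≈ 5.1419e-6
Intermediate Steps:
1/U(R(1 + 4*(-5))) = 1/(((-2 + (1 + 4*(-5)))**2)**2) = 1/(((-2 + (1 - 20))**2)**2) = 1/(((-2 - 19)**2)**2) = 1/(((-21)**2)**2) = 1/(441**2) = 1/194481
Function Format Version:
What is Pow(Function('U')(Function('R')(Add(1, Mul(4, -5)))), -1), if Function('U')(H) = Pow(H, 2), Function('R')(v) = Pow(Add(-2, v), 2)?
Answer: Rational(1, 194481) ≈ 5.1419e-6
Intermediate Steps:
Pow(Function('U')(Function('R')(Add(1, Mul(4, -5)))), -1) = Pow(Pow(Pow(Add(-2, Add(1, Mul(4, -5))), 2), 2), -1) = Pow(Pow(Pow(Add(-2, Add(1, -20)), 2), 2), -1) = Pow(Pow(Pow(Add(-2, -19), 2), 2), -1) = Pow(Pow(Pow(-21, 2), 2), -1) = Pow(Pow(441, 2), -1) = Pow(194481, -1) = Rational(1, 194481)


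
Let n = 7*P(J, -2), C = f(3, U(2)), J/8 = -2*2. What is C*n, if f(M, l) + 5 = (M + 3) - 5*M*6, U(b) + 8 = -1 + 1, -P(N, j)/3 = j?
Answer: -3738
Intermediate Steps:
J = -32 (J = 8*(-2*2) = 8*(-4) = -32)
P(N, j) = -3*j
U(b) = -8 (U(b) = -8 + (-1 + 1) = -8 + 0 = -8)
f(M, l) = -2 - 29*M (f(M, l) = -5 + ((M + 3) - 5*M*6) = -5 + ((3 + M) - 30*M) = -5 + (3 - 29*M) = -2 - 29*M)
C = -89 (C = -2 - 29*3 = -2 - 87 = -89)
n = 42 (n = 7*(-3*(-2)) = 7*6 = 42)
C*n = -89*42 = -3738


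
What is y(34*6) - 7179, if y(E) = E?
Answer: -6975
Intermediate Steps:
y(34*6) - 7179 = 34*6 - 7179 = 204 - 7179 = -6975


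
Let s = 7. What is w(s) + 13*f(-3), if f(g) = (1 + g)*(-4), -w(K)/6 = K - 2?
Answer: 74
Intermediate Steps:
w(K) = 12 - 6*K (w(K) = -6*(K - 2) = -6*(-2 + K) = 12 - 6*K)
f(g) = -4 - 4*g
w(s) + 13*f(-3) = (12 - 6*7) + 13*(-4 - 4*(-3)) = (12 - 42) + 13*(-4 + 12) = -30 + 13*8 = -30 + 104 = 74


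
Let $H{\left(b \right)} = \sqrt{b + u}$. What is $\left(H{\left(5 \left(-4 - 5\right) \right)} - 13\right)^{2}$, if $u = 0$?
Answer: $124 - 78 i \sqrt{5} \approx 124.0 - 174.41 i$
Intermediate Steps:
$H{\left(b \right)} = \sqrt{b}$ ($H{\left(b \right)} = \sqrt{b + 0} = \sqrt{b}$)
$\left(H{\left(5 \left(-4 - 5\right) \right)} - 13\right)^{2} = \left(\sqrt{5 \left(-4 - 5\right)} - 13\right)^{2} = \left(\sqrt{5 \left(-9\right)} - 13\right)^{2} = \left(\sqrt{-45} - 13\right)^{2} = \left(3 i \sqrt{5} - 13\right)^{2} = \left(-13 + 3 i \sqrt{5}\right)^{2}$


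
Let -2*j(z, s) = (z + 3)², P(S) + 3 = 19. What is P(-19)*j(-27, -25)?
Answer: -4608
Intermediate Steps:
P(S) = 16 (P(S) = -3 + 19 = 16)
j(z, s) = -(3 + z)²/2 (j(z, s) = -(z + 3)²/2 = -(3 + z)²/2)
P(-19)*j(-27, -25) = 16*(-(3 - 27)²/2) = 16*(-½*(-24)²) = 16*(-½*576) = 16*(-288) = -4608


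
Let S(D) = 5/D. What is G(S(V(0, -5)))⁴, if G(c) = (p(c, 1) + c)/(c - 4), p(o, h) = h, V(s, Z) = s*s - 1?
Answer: 256/6561 ≈ 0.039018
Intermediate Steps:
V(s, Z) = -1 + s² (V(s, Z) = s² - 1 = -1 + s²)
G(c) = (1 + c)/(-4 + c) (G(c) = (1 + c)/(c - 4) = (1 + c)/(-4 + c))
G(S(V(0, -5)))⁴ = ((1 + 5/(-1 + 0²))/(-4 + 5/(-1 + 0²)))⁴ = ((1 + 5/(-1 + 0))/(-4 + 5/(-1 + 0)))⁴ = ((1 + 5/(-1))/(-4 + 5/(-1)))⁴ = ((1 + 5*(-1))/(-4 + 5*(-1)))⁴ = ((1 - 5)/(-4 - 5))⁴ = (-4/(-9))⁴ = (-⅑*(-4))⁴ = (4/9)⁴ = 256/6561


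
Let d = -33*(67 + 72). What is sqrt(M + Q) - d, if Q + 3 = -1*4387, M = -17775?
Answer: 4587 + I*sqrt(22165) ≈ 4587.0 + 148.88*I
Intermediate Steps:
Q = -4390 (Q = -3 - 1*4387 = -3 - 4387 = -4390)
d = -4587 (d = -33*139 = -4587)
sqrt(M + Q) - d = sqrt(-17775 - 4390) - 1*(-4587) = sqrt(-22165) + 4587 = I*sqrt(22165) + 4587 = 4587 + I*sqrt(22165)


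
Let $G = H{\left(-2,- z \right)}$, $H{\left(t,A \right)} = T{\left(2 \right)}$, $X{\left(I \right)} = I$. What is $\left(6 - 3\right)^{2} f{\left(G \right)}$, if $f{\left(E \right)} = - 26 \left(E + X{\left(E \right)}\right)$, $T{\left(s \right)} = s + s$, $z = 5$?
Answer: $-1872$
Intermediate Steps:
$T{\left(s \right)} = 2 s$
$H{\left(t,A \right)} = 4$ ($H{\left(t,A \right)} = 2 \cdot 2 = 4$)
$G = 4$
$f{\left(E \right)} = - 52 E$ ($f{\left(E \right)} = - 26 \left(E + E\right) = - 26 \cdot 2 E = - 52 E$)
$\left(6 - 3\right)^{2} f{\left(G \right)} = \left(6 - 3\right)^{2} \left(\left(-52\right) 4\right) = 3^{2} \left(-208\right) = 9 \left(-208\right) = -1872$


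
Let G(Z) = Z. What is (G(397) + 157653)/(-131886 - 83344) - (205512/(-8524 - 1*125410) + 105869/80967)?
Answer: -59220779756378/116700226106547 ≈ -0.50746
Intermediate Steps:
(G(397) + 157653)/(-131886 - 83344) - (205512/(-8524 - 1*125410) + 105869/80967) = (397 + 157653)/(-131886 - 83344) - (205512/(-8524 - 1*125410) + 105869/80967) = 158050/(-215230) - (205512/(-8524 - 125410) + 105869*(1/80967)) = 158050*(-1/215230) - (205512/(-133934) + 105869/80967) = -15805/21523 - (205512*(-1/133934) + 105869/80967) = -15805/21523 - (-102756/66967 + 105869/80967) = -15805/21523 - 1*(-1230115729/5422117089) = -15805/21523 + 1230115729/5422117089 = -59220779756378/116700226106547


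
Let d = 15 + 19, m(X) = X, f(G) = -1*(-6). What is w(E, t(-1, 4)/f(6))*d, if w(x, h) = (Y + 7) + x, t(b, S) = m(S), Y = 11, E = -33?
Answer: -510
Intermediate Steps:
f(G) = 6
t(b, S) = S
w(x, h) = 18 + x (w(x, h) = (11 + 7) + x = 18 + x)
d = 34
w(E, t(-1, 4)/f(6))*d = (18 - 33)*34 = -15*34 = -510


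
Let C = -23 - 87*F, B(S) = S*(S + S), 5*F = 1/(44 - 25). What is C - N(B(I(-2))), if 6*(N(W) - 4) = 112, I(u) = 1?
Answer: -13276/285 ≈ -46.582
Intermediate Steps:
F = 1/95 (F = 1/(5*(44 - 25)) = (⅕)/19 = (⅕)*(1/19) = 1/95 ≈ 0.010526)
B(S) = 2*S² (B(S) = S*(2*S) = 2*S²)
N(W) = 68/3 (N(W) = 4 + (⅙)*112 = 4 + 56/3 = 68/3)
C = -2272/95 (C = -23 - 87*1/95 = -23 - 87/95 = -2272/95 ≈ -23.916)
C - N(B(I(-2))) = -2272/95 - 1*68/3 = -2272/95 - 68/3 = -13276/285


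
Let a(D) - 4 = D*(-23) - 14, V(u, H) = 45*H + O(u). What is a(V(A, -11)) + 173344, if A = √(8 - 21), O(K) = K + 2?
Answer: 184673 - 23*I*√13 ≈ 1.8467e+5 - 82.928*I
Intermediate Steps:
O(K) = 2 + K
A = I*√13 (A = √(-13) = I*√13 ≈ 3.6056*I)
V(u, H) = 2 + u + 45*H (V(u, H) = 45*H + (2 + u) = 2 + u + 45*H)
a(D) = -10 - 23*D (a(D) = 4 + (D*(-23) - 14) = 4 + (-23*D - 14) = 4 + (-14 - 23*D) = -10 - 23*D)
a(V(A, -11)) + 173344 = (-10 - 23*(2 + I*√13 + 45*(-11))) + 173344 = (-10 - 23*(2 + I*√13 - 495)) + 173344 = (-10 - 23*(-493 + I*√13)) + 173344 = (-10 + (11339 - 23*I*√13)) + 173344 = (11329 - 23*I*√13) + 173344 = 184673 - 23*I*√13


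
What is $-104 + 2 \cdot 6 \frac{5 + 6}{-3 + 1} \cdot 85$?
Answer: $-5714$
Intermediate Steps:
$-104 + 2 \cdot 6 \frac{5 + 6}{-3 + 1} \cdot 85 = -104 + 12 \frac{11}{-2} \cdot 85 = -104 + 12 \cdot 11 \left(- \frac{1}{2}\right) 85 = -104 + 12 \left(- \frac{11}{2}\right) 85 = -104 - 5610 = -5714$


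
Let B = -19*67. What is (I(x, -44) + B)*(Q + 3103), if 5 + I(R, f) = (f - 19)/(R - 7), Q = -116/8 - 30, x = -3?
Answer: -77789889/20 ≈ -3.8895e+6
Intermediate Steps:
Q = -89/2 (Q = -116/8 - 30 = -29*½ - 30 = -29/2 - 30 = -89/2 ≈ -44.500)
B = -1273
I(R, f) = -5 + (-19 + f)/(-7 + R) (I(R, f) = -5 + (f - 19)/(R - 7) = -5 + (-19 + f)/(-7 + R))
(I(x, -44) + B)*(Q + 3103) = ((16 - 44 - 5*(-3))/(-7 - 3) - 1273)*(-89/2 + 3103) = ((16 - 44 + 15)/(-10) - 1273)*(6117/2) = (-⅒*(-13) - 1273)*(6117/2) = (13/10 - 1273)*(6117/2) = -12717/10*6117/2 = -77789889/20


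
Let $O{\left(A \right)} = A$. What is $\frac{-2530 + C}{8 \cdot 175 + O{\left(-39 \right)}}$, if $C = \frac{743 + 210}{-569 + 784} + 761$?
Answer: $- \frac{379382}{292615} \approx -1.2965$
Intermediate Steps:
$C = \frac{164568}{215}$ ($C = \frac{953}{215} + 761 = \frac{164568}{215} \approx 765.43$)
$\frac{-2530 + C}{8 \cdot 175 + O{\left(-39 \right)}} = \frac{-2530 + \frac{164568}{215}}{8 \cdot 175 - 39} = - \frac{379382}{215 \left(1400 - 39\right)} = - \frac{379382}{215 \cdot 1361} = \left(- \frac{379382}{215}\right) \frac{1}{1361} = - \frac{379382}{292615}$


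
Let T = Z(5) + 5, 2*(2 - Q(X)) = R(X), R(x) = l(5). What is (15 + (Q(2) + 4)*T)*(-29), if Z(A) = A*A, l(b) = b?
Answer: -3480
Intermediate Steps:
Z(A) = A²
R(x) = 5
Q(X) = -½ (Q(X) = 2 - ½*5 = 2 - 5/2 = -½)
T = 30 (T = 5² + 5 = 25 + 5 = 30)
(15 + (Q(2) + 4)*T)*(-29) = (15 + (-½ + 4)*30)*(-29) = (15 + (7/2)*30)*(-29) = (15 + 105)*(-29) = 120*(-29) = -3480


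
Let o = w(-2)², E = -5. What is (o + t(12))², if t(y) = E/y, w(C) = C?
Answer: 1849/144 ≈ 12.840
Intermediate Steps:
t(y) = -5/y
o = 4 (o = (-2)² = 4)
(o + t(12))² = (4 - 5/12)² = (43/12)² = 1849/144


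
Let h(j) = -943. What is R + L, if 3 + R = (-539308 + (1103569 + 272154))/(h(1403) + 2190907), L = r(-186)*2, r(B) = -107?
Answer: -158128591/729988 ≈ -216.62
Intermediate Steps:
L = -214 (L = -107*2 = -214)
R = -1911159/729988 (R = -3 + (-539308 + (1103569 + 272154))/(-943 + 2190907) = -3 + (-539308 + 1375723)/2189964 = -3 + 836415*(1/2189964) = -3 + 278805/729988 = -1911159/729988 ≈ -2.6181)
R + L = -1911159/729988 - 214 = -158128591/729988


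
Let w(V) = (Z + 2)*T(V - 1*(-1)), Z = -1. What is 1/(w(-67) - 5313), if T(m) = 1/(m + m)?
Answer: -132/701317 ≈ -0.00018822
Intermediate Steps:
T(m) = 1/(2*m)
w(V) = 1/(2*(1 + V)) (w(V) = (-1 + 2)*(1/(2*(V - 1*(-1)))) = 1*(1/(2*(V + 1))) = 1*(1/(2*(1 + V))) = 1/(2*(1 + V)))
1/(w(-67) - 5313) = 1/(1/(2*(1 - 67)) - 5313) = 1/((½)/(-66) - 5313) = 1/((½)*(-1/66) - 5313) = 1/(-1/132 - 5313) = 1/(-701317/132) = -132/701317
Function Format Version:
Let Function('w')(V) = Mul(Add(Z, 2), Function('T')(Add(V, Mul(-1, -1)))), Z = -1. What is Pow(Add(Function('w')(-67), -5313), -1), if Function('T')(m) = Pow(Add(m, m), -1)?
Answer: Rational(-132, 701317) ≈ -0.00018822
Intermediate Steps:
Function('T')(m) = Mul(Rational(1, 2), Pow(m, -1)) (Function('T')(m) = Pow(Mul(2, m), -1) = Mul(Rational(1, 2), Pow(m, -1)))
Function('w')(V) = Mul(Rational(1, 2), Pow(Add(1, V), -1)) (Function('w')(V) = Mul(Add(-1, 2), Mul(Rational(1, 2), Pow(Add(V, Mul(-1, -1)), -1))) = Mul(1, Mul(Rational(1, 2), Pow(Add(V, 1), -1))) = Mul(1, Mul(Rational(1, 2), Pow(Add(1, V), -1))) = Mul(Rational(1, 2), Pow(Add(1, V), -1)))
Pow(Add(Function('w')(-67), -5313), -1) = Pow(Add(Mul(Rational(1, 2), Pow(Add(1, -67), -1)), -5313), -1) = Pow(Add(Mul(Rational(1, 2), Pow(-66, -1)), -5313), -1) = Pow(Add(Mul(Rational(1, 2), Rational(-1, 66)), -5313), -1) = Pow(Add(Rational(-1, 132), -5313), -1) = Pow(Rational(-701317, 132), -1) = Rational(-132, 701317)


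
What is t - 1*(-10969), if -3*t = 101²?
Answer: 22706/3 ≈ 7568.7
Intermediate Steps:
t = -10201/3 (t = -⅓*101² = -⅓*10201 = -10201/3 ≈ -3400.3)
t - 1*(-10969) = -10201/3 - 1*(-10969) = -10201/3 + 10969 = 22706/3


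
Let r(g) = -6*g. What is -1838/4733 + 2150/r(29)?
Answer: -5247881/411771 ≈ -12.745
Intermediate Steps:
-1838/4733 + 2150/r(29) = -1838/4733 + 2150/((-6*29)) = -1838*1/4733 + 2150/(-174) = -1838/4733 + 2150*(-1/174) = -1838/4733 - 1075/87 = -5247881/411771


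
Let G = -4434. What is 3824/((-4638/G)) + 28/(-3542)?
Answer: 714960262/195569 ≈ 3655.8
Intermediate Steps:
3824/((-4638/G)) + 28/(-3542) = 3824/((-4638/(-4434))) + 28/(-3542) = 3824/((-4638*(-1/4434))) + 28*(-1/3542) = 3824/(773/739) - 2/253 = 3824*(739/773) - 2/253 = 2825936/773 - 2/253 = 714960262/195569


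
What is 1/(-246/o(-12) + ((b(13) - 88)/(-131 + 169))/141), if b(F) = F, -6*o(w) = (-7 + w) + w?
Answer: -55366/2636911 ≈ -0.020997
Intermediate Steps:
o(w) = 7/6 - w/3 (o(w) = -((-7 + w) + w)/6 = -(-7 + 2*w)/6 = 7/6 - w/3)
1/(-246/o(-12) + ((b(13) - 88)/(-131 + 169))/141) = 1/(-246/(7/6 - ⅓*(-12)) + ((13 - 88)/(-131 + 169))/141) = 1/(-246/(7/6 + 4) - 75/38*(1/141)) = 1/(-246/31/6 - 75*1/38*(1/141)) = 1/(-246*6/31 - 75/38*1/141) = 1/(-1476/31 - 25/1786) = 1/(-2636911/55366) = -55366/2636911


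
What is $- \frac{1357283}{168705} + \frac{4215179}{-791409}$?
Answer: $- \frac{595095918314}{44504885115} \approx -13.371$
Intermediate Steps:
$- \frac{1357283}{168705} + \frac{4215179}{-791409} = \left(-1357283\right) \frac{1}{168705} + 4215179 \left(- \frac{1}{791409}\right) = - \frac{1357283}{168705} - \frac{4215179}{791409} = - \frac{595095918314}{44504885115}$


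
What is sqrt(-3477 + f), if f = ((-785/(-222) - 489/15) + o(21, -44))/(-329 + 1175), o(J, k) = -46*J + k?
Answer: 7*I*sqrt(1738786163865)/156510 ≈ 58.977*I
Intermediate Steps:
o(J, k) = k - 46*J
f = -1153361/939060 (f = ((-785/(-222) - 489/15) + (-44 - 46*21))/(-329 + 1175) = ((-785*(-1/222) - 489*1/15) + (-44 - 966))/846 = ((785/222 - 163/5) - 1010)*(1/846) = (-32261/1110 - 1010)*(1/846) = -1153361/1110*1/846 = -1153361/939060 ≈ -1.2282)
sqrt(-3477 + f) = sqrt(-3477 - 1153361/939060) = sqrt(-3266264981/939060) = 7*I*sqrt(1738786163865)/156510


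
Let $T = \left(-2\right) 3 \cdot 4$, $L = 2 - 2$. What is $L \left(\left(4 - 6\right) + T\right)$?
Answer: $0$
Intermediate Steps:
$L = 0$ ($L = 2 - 2 = 0$)
$T = -24$ ($T = \left(-6\right) 4 = -24$)
$L \left(\left(4 - 6\right) + T\right) = 0 \left(\left(4 - 6\right) - 24\right) = 0 \left(-2 - 24\right) = 0 \left(-26\right) = 0$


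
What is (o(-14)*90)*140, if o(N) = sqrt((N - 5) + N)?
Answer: 12600*I*sqrt(33) ≈ 72382.0*I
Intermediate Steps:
o(N) = sqrt(-5 + 2*N) (o(N) = sqrt((-5 + N) + N) = sqrt(-5 + 2*N))
(o(-14)*90)*140 = (sqrt(-5 + 2*(-14))*90)*140 = (sqrt(-5 - 28)*90)*140 = (sqrt(-33)*90)*140 = ((I*sqrt(33))*90)*140 = (90*I*sqrt(33))*140 = 12600*I*sqrt(33)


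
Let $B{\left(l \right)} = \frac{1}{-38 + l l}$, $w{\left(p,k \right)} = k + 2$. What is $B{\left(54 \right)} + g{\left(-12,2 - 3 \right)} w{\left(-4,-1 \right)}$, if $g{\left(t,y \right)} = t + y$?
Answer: $- \frac{37413}{2878} \approx -13.0$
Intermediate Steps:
$w{\left(p,k \right)} = 2 + k$
$B{\left(l \right)} = \frac{1}{-38 + l^{2}}$
$B{\left(54 \right)} + g{\left(-12,2 - 3 \right)} w{\left(-4,-1 \right)} = \frac{1}{-38 + 54^{2}} + \left(-12 + \left(2 - 3\right)\right) \left(2 - 1\right) = \frac{1}{-38 + 2916} + \left(-12 + \left(2 - 3\right)\right) 1 = \frac{1}{2878} + \left(-12 - 1\right) 1 = \frac{1}{2878} - 13 = - \frac{37413}{2878}$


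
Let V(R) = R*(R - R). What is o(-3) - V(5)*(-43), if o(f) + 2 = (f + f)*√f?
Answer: -2 - 6*I*√3 ≈ -2.0 - 10.392*I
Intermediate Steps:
o(f) = -2 + 2*f^(3/2) (o(f) = -2 + (f + f)*√f = -2 + (2*f)*√f = -2 + 2*f^(3/2))
V(R) = 0 (V(R) = R*0 = 0)
o(-3) - V(5)*(-43) = (-2 + 2*(-3)^(3/2)) - 1*0*(-43) = (-2 + 2*(-3*I*√3)) + 0*(-43) = (-2 - 6*I*√3) + 0 = -2 - 6*I*√3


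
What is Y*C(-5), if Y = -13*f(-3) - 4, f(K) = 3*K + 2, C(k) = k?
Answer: -435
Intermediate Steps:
f(K) = 2 + 3*K
Y = 87 (Y = -13*(2 + 3*(-3)) - 4 = -13*(2 - 9) - 4 = -13*(-7) - 4 = 91 - 4 = 87)
Y*C(-5) = 87*(-5) = -435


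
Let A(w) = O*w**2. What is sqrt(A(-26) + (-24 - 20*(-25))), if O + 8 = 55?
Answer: 2*sqrt(8062) ≈ 179.58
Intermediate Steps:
O = 47 (O = -8 + 55 = 47)
A(w) = 47*w**2
sqrt(A(-26) + (-24 - 20*(-25))) = sqrt(47*(-26)**2 + (-24 - 20*(-25))) = sqrt(47*676 + (-24 + 500)) = sqrt(31772 + 476) = sqrt(32248) = 2*sqrt(8062)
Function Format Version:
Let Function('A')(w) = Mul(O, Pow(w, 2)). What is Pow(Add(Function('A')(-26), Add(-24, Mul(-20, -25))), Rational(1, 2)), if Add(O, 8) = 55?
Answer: Mul(2, Pow(8062, Rational(1, 2))) ≈ 179.58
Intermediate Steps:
O = 47 (O = Add(-8, 55) = 47)
Function('A')(w) = Mul(47, Pow(w, 2))
Pow(Add(Function('A')(-26), Add(-24, Mul(-20, -25))), Rational(1, 2)) = Pow(Add(Mul(47, Pow(-26, 2)), Add(-24, Mul(-20, -25))), Rational(1, 2)) = Pow(Add(Mul(47, 676), Add(-24, 500)), Rational(1, 2)) = Pow(Add(31772, 476), Rational(1, 2)) = Pow(32248, Rational(1, 2)) = Mul(2, Pow(8062, Rational(1, 2)))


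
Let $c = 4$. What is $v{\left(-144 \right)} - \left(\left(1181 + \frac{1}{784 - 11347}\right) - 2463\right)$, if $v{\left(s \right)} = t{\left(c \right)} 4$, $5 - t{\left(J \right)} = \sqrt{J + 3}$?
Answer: $\frac{13753027}{10563} - 4 \sqrt{7} \approx 1291.4$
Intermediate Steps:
$t{\left(J \right)} = 5 - \sqrt{3 + J}$ ($t{\left(J \right)} = 5 - \sqrt{J + 3} = 5 - \sqrt{3 + J}$)
$v{\left(s \right)} = 20 - 4 \sqrt{7}$ ($v{\left(s \right)} = \left(5 - \sqrt{3 + 4}\right) 4 = \left(5 - \sqrt{7}\right) 4 = 20 - 4 \sqrt{7}$)
$v{\left(-144 \right)} - \left(\left(1181 + \frac{1}{784 - 11347}\right) - 2463\right) = \left(20 - 4 \sqrt{7}\right) - \left(\left(1181 + \frac{1}{784 - 11347}\right) - 2463\right) = \left(20 - 4 \sqrt{7}\right) - \left(\left(1181 + \frac{1}{-10563}\right) - 2463\right) = \left(20 - 4 \sqrt{7}\right) - \left(\left(1181 - \frac{1}{10563}\right) - 2463\right) = \left(20 - 4 \sqrt{7}\right) - \left(\frac{12474902}{10563} - 2463\right) = \left(20 - 4 \sqrt{7}\right) - - \frac{13541767}{10563} = \left(20 - 4 \sqrt{7}\right) + \frac{13541767}{10563} = \frac{13753027}{10563} - 4 \sqrt{7}$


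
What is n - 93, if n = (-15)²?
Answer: 132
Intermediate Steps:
n = 225
n - 93 = 225 - 93 = 132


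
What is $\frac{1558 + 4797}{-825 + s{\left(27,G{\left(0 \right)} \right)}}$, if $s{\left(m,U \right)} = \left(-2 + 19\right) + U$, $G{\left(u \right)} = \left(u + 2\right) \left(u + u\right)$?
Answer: $- \frac{6355}{808} \approx -7.8651$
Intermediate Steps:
$G{\left(u \right)} = 2 u \left(2 + u\right)$ ($G{\left(u \right)} = \left(2 + u\right) 2 u = 2 u \left(2 + u\right)$)
$s{\left(m,U \right)} = 17 + U$
$\frac{1558 + 4797}{-825 + s{\left(27,G{\left(0 \right)} \right)}} = \frac{1558 + 4797}{-825 + \left(17 + 2 \cdot 0 \left(2 + 0\right)\right)} = \frac{6355}{-825 + \left(17 + 2 \cdot 0 \cdot 2\right)} = \frac{6355}{-825 + \left(17 + 0\right)} = \frac{6355}{-825 + 17} = \frac{6355}{-808} = 6355 \left(- \frac{1}{808}\right) = - \frac{6355}{808}$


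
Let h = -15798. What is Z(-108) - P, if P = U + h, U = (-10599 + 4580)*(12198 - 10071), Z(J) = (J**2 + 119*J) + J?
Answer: 12816915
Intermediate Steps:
Z(J) = J**2 + 120*J
U = -12802413 (U = -6019*2127 = -12802413)
P = -12818211 (P = -12802413 - 15798 = -12818211)
Z(-108) - P = -108*(120 - 108) - 1*(-12818211) = -108*12 + 12818211 = -1296 + 12818211 = 12816915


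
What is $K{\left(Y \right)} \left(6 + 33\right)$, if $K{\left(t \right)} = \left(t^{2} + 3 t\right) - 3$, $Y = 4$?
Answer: $975$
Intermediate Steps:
$K{\left(t \right)} = -3 + t^{2} + 3 t$
$K{\left(Y \right)} \left(6 + 33\right) = \left(-3 + 4^{2} + 3 \cdot 4\right) \left(6 + 33\right) = \left(-3 + 16 + 12\right) 39 = 25 \cdot 39 = 975$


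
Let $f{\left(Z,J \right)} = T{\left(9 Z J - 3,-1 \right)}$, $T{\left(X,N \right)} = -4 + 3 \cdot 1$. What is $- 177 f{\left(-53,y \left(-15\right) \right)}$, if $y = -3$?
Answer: $177$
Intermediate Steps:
$T{\left(X,N \right)} = -1$ ($T{\left(X,N \right)} = -4 + 3 = -1$)
$f{\left(Z,J \right)} = -1$
$- 177 f{\left(-53,y \left(-15\right) \right)} = \left(-177\right) \left(-1\right) = 177$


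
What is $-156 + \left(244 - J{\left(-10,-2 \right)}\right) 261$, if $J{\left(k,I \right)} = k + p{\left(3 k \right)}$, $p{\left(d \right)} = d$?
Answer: $73968$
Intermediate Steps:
$J{\left(k,I \right)} = 4 k$ ($J{\left(k,I \right)} = k + 3 k = 4 k$)
$-156 + \left(244 - J{\left(-10,-2 \right)}\right) 261 = -156 + \left(244 - 4 \left(-10\right)\right) 261 = -156 + \left(244 - -40\right) 261 = -156 + \left(244 + 40\right) 261 = -156 + 284 \cdot 261 = -156 + 74124 = 73968$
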